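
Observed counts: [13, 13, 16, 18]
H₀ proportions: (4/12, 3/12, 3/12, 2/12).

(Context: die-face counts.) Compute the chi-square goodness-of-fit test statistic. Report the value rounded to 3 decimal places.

n = 60; E_i = n·p_i = [20.00, 15.00, 15.00, 10.00]
χ² = (13−20.00)²/20.00 + (13−15.00)²/15.00 + (16−15.00)²/15.00 + (18−10.00)²/10.00 = 9.1833
df = 3

test statistic = 9.183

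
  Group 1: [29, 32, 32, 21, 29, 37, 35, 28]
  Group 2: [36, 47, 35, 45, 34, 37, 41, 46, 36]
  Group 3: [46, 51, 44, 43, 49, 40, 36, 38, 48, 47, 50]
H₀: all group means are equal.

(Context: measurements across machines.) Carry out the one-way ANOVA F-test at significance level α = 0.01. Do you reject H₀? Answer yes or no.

reject H₀: yes

Group means [30.38, 39.67, 44.73], grand mean 39.000
SSB = Σnᵢ(x̄ᵢ−x̄)² = 959.943; SSW = ΣΣ(x−x̄ᵢ)² = 630.057
MSB = 959.943/2 = 479.9716; MSW = 630.057/25 = 25.2023
F = MSB/MSW = 19.0448
df = (2, 25)
p-value (upper-tail) = 0.00001
At α=0.01: p < α → reject H₀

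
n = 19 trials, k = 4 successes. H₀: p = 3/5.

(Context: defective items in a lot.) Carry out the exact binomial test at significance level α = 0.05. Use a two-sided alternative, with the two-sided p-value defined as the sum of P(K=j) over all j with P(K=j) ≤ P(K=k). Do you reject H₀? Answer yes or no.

Exact binomial: n=19, k=4, p₀=3/5=0.6000
P(X=j) = C(n,j)·p₀^j·(1−p₀)^(n−j); p = Σ P(X=j) over j with P(X=j) ≤ P(X=4)
p-value (two-sided) = 0.00070
At α=0.05: p < α → reject H₀

reject H₀: yes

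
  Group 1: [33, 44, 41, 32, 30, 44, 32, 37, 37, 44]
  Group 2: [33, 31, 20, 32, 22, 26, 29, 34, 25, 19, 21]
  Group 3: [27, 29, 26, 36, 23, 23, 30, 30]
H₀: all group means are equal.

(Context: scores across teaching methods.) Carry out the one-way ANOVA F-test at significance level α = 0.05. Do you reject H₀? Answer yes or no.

reject H₀: yes

Group means [37.40, 26.55, 28.00], grand mean 30.690
SSB = Σnᵢ(x̄ᵢ−x̄)² = 697.080; SSW = ΣΣ(x−x̄ᵢ)² = 711.127
MSB = 697.080/2 = 348.5398; MSW = 711.127/26 = 27.3510
F = MSB/MSW = 12.7432
df = (2, 26)
p-value (upper-tail) = 0.00014
At α=0.05: p < α → reject H₀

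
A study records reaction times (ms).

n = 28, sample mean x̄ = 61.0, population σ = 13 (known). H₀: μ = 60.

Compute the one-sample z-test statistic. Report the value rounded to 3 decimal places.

test statistic = 0.407

SE = σ/√n = 13/√28 = 2.4568
z = (x̄−μ₀)/SE = (61.0−60)/2.4568 = 0.4070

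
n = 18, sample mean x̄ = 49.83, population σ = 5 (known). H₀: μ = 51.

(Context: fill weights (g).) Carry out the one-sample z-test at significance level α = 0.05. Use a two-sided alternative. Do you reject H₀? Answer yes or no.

reject H₀: no

SE = σ/√n = 5/√18 = 1.1785
z = (x̄−μ₀)/SE = (49.83−51)/1.1785 = -0.9928
p-value (two-sided) = 0.32082
At α=0.05: p ≥ α → fail to reject H₀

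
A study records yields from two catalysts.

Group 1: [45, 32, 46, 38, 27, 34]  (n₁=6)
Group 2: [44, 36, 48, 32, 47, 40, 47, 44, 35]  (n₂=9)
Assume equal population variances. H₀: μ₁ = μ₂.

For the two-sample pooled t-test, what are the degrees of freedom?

df = n₁ + n₂ − 2 = 6 + 9 − 2 = 13

degrees of freedom = 13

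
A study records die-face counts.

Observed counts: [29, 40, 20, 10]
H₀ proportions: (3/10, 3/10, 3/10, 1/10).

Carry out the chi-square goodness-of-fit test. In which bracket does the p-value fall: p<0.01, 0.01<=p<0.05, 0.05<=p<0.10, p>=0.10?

n = 99; E_i = n·p_i = [29.70, 29.70, 29.70, 9.90]
χ² = (29−29.70)²/29.70 + (40−29.70)²/29.70 + (20−29.70)²/29.70 + (10−9.90)²/9.90 = 6.7576
df = 3
p-value (upper-tail) = 0.08004
→ bracket: 0.05<=p<0.10

p-value bracket: 0.05<=p<0.10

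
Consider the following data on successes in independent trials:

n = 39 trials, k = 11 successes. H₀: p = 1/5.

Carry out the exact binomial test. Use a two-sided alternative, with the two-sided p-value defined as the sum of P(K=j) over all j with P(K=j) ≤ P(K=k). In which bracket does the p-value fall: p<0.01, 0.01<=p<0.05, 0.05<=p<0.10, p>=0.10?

Exact binomial: n=39, k=11, p₀=1/5=0.2000
P(X=j) = C(n,j)·p₀^j·(1−p₀)^(n−j); p = Σ P(X=j) over j with P(X=j) ≤ P(X=11)
p-value (two-sided) = 0.22721
→ bracket: p>=0.10

p-value bracket: p>=0.10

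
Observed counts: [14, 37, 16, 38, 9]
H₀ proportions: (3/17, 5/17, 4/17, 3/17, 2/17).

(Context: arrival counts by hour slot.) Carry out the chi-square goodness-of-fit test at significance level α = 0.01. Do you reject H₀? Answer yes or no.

reject H₀: yes

n = 114; E_i = n·p_i = [20.12, 33.53, 26.82, 20.12, 13.41]
χ² = (14−20.12)²/20.12 + (37−33.53)²/33.53 + (16−26.82)²/26.82 + (38−20.12)²/20.12 + (9−13.41)²/13.41 = 23.9336
df = 4
p-value (upper-tail) = 0.00008
At α=0.01: p < α → reject H₀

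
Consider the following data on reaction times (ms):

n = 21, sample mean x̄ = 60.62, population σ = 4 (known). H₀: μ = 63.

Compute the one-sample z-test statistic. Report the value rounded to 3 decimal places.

test statistic = -2.727

SE = σ/√n = 4/√21 = 0.8729
z = (x̄−μ₀)/SE = (60.62−63)/0.8729 = -2.7266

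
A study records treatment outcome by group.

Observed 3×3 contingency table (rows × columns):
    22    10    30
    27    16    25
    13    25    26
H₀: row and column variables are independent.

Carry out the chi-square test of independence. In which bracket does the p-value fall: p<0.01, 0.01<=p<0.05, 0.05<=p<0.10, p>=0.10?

p-value bracket: 0.01<=p<0.05

Row totals [62, 68, 64], col totals [62, 51, 81], n=194
χ² = (22−19.81)²/19.81 + (10−16.30)²/16.30 + (30−25.89)²/25.89 + (27−21.73)²/21.73 + (16−17.88)²/17.88 + (25−28.39)²/28.39 + (13−20.45)²/20.45 + (25−16.82)²/16.82 + (26−26.72)²/26.72 = 11.9163
df = 4
p-value (upper-tail) = 0.01798
→ bracket: 0.01<=p<0.05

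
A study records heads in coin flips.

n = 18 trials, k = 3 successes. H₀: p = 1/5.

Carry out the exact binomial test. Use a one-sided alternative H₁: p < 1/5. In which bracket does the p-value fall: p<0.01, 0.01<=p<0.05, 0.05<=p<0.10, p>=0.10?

p-value bracket: p>=0.10

Exact binomial: n=18, k=3, p₀=1/5=0.2000
P(X≤3) from Σ C(n,i)·p₀^i·(1−p₀)^(n−i)
p-value (one-sided, H₁ less) = 0.50103
→ bracket: p>=0.10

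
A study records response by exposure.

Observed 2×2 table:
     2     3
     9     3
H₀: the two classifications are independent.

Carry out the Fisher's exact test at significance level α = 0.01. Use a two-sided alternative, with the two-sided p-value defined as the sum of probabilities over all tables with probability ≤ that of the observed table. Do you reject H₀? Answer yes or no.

reject H₀: no

Margins: r₁=5, r₂=12, c₁=11, c₂=6, n=17
p_obs = C(5,2)·C(12,9)/C(17,11); sum pmf over tables with pmf ≤ p_obs
p-value (two-sided) = 0.28006
At α=0.01: p ≥ α → fail to reject H₀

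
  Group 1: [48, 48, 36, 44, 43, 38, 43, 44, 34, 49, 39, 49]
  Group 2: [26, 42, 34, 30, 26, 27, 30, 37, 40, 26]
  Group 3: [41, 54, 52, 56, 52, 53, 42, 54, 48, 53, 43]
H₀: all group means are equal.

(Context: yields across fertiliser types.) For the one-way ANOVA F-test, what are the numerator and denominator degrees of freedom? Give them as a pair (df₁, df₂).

k = 3 groups, N = 33 total
df = (k−1, N−k) = (3−1, 33−3) = (2, 30)

degrees of freedom = [2, 30]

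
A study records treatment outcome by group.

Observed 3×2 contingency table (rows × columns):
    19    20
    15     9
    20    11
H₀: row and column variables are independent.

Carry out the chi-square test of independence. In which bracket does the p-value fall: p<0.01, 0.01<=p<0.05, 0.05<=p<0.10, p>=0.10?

p-value bracket: p>=0.10

Row totals [39, 24, 31], col totals [54, 40], n=94
χ² = (19−22.40)²/22.40 + (20−16.60)²/16.60 + (15−13.79)²/13.79 + (9−10.21)²/10.21 + (20−17.81)²/17.81 + (11−13.19)²/13.19 = 2.1000
df = 2
p-value (upper-tail) = 0.34993
→ bracket: p>=0.10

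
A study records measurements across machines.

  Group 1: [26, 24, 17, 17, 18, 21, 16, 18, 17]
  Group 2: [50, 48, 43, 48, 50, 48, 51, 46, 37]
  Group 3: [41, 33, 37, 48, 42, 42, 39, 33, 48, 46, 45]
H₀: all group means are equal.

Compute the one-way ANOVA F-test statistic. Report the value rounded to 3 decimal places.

test statistic = 92.398

Group means [19.33, 46.78, 41.27], grand mean 36.172
SSB = Σnᵢ(x̄ᵢ−x̄)² = 3850.401; SSW = ΣΣ(x−x̄ᵢ)² = 541.737
MSB = 3850.401/2 = 1925.2003; MSW = 541.737/26 = 20.8361
F = MSB/MSW = 92.3976
df = (2, 26)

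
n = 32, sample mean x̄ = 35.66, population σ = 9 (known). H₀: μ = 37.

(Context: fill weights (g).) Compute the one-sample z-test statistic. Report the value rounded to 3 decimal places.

test statistic = -0.842

SE = σ/√n = 9/√32 = 1.5910
z = (x̄−μ₀)/SE = (35.66−37)/1.5910 = -0.8422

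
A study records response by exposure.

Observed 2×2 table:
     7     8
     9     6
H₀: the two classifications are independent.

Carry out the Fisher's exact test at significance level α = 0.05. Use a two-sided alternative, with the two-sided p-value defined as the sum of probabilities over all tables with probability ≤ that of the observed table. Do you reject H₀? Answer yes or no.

reject H₀: no

Margins: r₁=15, r₂=15, c₁=16, c₂=14, n=30
p_obs = C(15,7)·C(15,9)/C(30,16); sum pmf over tables with pmf ≤ p_obs
p-value (two-sided) = 0.71525
At α=0.05: p ≥ α → fail to reject H₀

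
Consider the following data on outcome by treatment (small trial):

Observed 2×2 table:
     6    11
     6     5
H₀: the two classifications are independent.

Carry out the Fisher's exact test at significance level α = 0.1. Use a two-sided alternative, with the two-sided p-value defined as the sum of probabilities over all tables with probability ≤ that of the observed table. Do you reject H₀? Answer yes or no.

reject H₀: no

Margins: r₁=17, r₂=11, c₁=12, c₂=16, n=28
p_obs = C(17,6)·C(11,6)/C(28,12); sum pmf over tables with pmf ≤ p_obs
p-value (two-sided) = 0.44095
At α=0.1: p ≥ α → fail to reject H₀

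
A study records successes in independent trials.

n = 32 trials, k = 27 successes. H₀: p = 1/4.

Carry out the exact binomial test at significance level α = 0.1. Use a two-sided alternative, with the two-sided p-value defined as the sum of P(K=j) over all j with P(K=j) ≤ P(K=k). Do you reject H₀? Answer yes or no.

reject H₀: yes

Exact binomial: n=32, k=27, p₀=1/4=0.2500
P(X=j) = C(n,j)·p₀^j·(1−p₀)^(n−j); p = Σ P(X=j) over j with P(X=j) ≤ P(X=27)
p-value (two-sided) = 0.00000
At α=0.1: p < α → reject H₀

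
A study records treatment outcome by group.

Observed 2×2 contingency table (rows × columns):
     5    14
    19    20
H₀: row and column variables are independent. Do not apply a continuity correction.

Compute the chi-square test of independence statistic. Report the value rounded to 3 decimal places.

test statistic = 2.643

Row totals [19, 39], col totals [24, 34], n=58
χ² = (5−7.86)²/7.86 + (14−11.14)²/11.14 + (19−16.14)²/16.14 + (20−22.86)²/22.86 = 2.6432
df = 1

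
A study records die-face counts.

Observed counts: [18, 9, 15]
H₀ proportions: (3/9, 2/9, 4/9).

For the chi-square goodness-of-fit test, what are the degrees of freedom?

df = k − 1 = 3 − 1 = 2

degrees of freedom = 2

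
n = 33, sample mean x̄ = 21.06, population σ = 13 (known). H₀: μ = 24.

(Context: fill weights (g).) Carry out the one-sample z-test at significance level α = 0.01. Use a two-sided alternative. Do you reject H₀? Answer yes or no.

SE = σ/√n = 13/√33 = 2.2630
z = (x̄−μ₀)/SE = (21.06−24)/2.2630 = -1.2992
p-value (two-sided) = 0.19389
At α=0.01: p ≥ α → fail to reject H₀

reject H₀: no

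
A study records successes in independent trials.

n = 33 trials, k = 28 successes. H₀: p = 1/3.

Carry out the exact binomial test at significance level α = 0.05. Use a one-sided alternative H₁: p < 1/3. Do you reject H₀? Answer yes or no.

Exact binomial: n=33, k=28, p₀=1/3=0.3333
P(X≤28) from Σ C(n,i)·p₀^i·(1−p₀)^(n−i)
p-value (one-sided, H₁ less) = 1.00000
At α=0.05: p ≥ α → fail to reject H₀

reject H₀: no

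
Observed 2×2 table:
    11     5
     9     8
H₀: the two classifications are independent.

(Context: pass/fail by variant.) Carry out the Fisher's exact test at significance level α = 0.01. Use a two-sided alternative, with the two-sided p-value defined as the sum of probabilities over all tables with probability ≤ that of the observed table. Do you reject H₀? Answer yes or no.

reject H₀: no

Margins: r₁=16, r₂=17, c₁=20, c₂=13, n=33
p_obs = C(16,11)·C(17,9)/C(33,20); sum pmf over tables with pmf ≤ p_obs
p-value (two-sided) = 0.48127
At α=0.01: p ≥ α → fail to reject H₀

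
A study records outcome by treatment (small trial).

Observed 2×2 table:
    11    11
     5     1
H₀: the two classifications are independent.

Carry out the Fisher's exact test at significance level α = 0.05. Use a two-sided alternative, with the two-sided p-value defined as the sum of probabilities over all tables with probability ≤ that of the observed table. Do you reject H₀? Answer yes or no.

Margins: r₁=22, r₂=6, c₁=16, c₂=12, n=28
p_obs = C(22,11)·C(6,5)/C(28,16); sum pmf over tables with pmf ≤ p_obs
p-value (two-sided) = 0.19648
At α=0.05: p ≥ α → fail to reject H₀

reject H₀: no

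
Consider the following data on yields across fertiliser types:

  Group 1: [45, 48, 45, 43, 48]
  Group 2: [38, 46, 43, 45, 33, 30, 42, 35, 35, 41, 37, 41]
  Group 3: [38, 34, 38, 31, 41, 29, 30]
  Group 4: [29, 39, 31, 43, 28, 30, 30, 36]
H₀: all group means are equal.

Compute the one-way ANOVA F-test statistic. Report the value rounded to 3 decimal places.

Group means [45.80, 38.83, 34.43, 33.25], grand mean 37.562
SSB = Σnᵢ(x̄ᵢ−x̄)² = 576.194; SSW = ΣΣ(x−x̄ᵢ)² = 627.681
MSB = 576.194/3 = 192.0647; MSW = 627.681/28 = 22.4172
F = MSB/MSW = 8.5677
df = (3, 28)

test statistic = 8.568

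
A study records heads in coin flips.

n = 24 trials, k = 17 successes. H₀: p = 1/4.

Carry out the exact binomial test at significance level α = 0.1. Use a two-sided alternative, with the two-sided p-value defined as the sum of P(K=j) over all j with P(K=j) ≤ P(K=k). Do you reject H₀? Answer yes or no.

Exact binomial: n=24, k=17, p₀=1/4=0.2500
P(X=j) = C(n,j)·p₀^j·(1−p₀)^(n−j); p = Σ P(X=j) over j with P(X=j) ≤ P(X=17)
p-value (two-sided) = 0.00000
At α=0.1: p < α → reject H₀

reject H₀: yes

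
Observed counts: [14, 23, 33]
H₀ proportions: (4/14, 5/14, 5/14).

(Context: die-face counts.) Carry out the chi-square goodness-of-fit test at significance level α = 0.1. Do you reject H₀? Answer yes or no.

reject H₀: no

n = 70; E_i = n·p_i = [20.00, 25.00, 25.00]
χ² = (14−20.00)²/20.00 + (23−25.00)²/25.00 + (33−25.00)²/25.00 = 4.5200
df = 2
p-value (upper-tail) = 0.10435
At α=0.1: p ≥ α → fail to reject H₀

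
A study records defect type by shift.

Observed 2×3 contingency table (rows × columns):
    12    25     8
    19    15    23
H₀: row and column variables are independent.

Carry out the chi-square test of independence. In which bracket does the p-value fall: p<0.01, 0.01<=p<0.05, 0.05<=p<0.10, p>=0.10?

Row totals [45, 57], col totals [31, 40, 31], n=102
χ² = (12−13.68)²/13.68 + (25−17.65)²/17.65 + (8−13.68)²/13.68 + (19−17.32)²/17.32 + (15−22.35)²/22.35 + (23−17.32)²/17.32 = 10.0663
df = 2
p-value (upper-tail) = 0.00652
→ bracket: p<0.01

p-value bracket: p<0.01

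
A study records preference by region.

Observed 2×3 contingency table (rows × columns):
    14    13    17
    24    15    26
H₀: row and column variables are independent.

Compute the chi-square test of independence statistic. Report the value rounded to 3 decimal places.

test statistic = 0.636

Row totals [44, 65], col totals [38, 28, 43], n=109
χ² = (14−15.34)²/15.34 + (13−11.30)²/11.30 + (17−17.36)²/17.36 + (24−22.66)²/22.66 + (15−16.70)²/16.70 + (26−25.64)²/25.64 = 0.6359
df = 2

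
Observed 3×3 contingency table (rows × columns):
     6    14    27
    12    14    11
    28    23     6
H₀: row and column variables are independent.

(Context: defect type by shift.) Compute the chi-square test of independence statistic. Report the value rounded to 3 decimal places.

test statistic = 29.479

Row totals [47, 37, 57], col totals [46, 51, 44], n=141
χ² = (6−15.33)²/15.33 + (14−17.00)²/17.00 + (27−14.67)²/14.67 + (12−12.07)²/12.07 + (14−13.38)²/13.38 + (11−11.55)²/11.55 + (28−18.60)²/18.60 + (23−20.62)²/20.62 + (6−17.79)²/17.79 = 29.4790
df = 4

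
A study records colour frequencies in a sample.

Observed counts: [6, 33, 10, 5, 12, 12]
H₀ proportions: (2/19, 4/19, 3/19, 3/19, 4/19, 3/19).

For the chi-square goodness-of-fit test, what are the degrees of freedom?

degrees of freedom = 5

df = k − 1 = 6 − 1 = 5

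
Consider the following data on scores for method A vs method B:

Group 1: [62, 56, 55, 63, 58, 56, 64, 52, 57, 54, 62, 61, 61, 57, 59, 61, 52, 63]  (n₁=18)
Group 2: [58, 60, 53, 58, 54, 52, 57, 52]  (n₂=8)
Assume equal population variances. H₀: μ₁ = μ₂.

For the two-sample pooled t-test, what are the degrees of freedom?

degrees of freedom = 24

df = n₁ + n₂ − 2 = 18 + 8 − 2 = 24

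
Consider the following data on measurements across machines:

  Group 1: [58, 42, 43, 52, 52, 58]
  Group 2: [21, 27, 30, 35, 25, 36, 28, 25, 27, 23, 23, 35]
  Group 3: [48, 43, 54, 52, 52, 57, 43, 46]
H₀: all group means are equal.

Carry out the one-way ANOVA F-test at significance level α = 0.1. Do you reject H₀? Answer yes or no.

reject H₀: yes

Group means [50.83, 27.92, 49.38], grand mean 39.808
SSB = Σnᵢ(x̄ᵢ−x̄)² = 3158.413; SSW = ΣΣ(x−x̄ᵢ)² = 717.625
MSB = 3158.413/2 = 1579.2067; MSW = 717.625/23 = 31.2011
F = MSB/MSW = 50.6138
df = (2, 23)
p-value (upper-tail) = 0.00000
At α=0.1: p < α → reject H₀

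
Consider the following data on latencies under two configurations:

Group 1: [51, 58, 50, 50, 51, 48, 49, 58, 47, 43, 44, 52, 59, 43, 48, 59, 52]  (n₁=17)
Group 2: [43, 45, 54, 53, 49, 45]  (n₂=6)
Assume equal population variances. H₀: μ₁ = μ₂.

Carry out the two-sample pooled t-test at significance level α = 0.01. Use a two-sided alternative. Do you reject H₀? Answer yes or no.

reject H₀: no

x̄₁=50.706, s₁=5.265, n₁=17
x̄₂=48.167, s₂=4.579, n₂=6
s_p² = [16·5.265² + 5·4.579²]/21 = 26.1125
SE = √(s_p²·(1/17+1/6)) = 2.4265
t = (50.706−48.167)/2.4265 = 1.0464
df = 21
p-value (two-sided) = 0.30726
At α=0.01: p ≥ α → fail to reject H₀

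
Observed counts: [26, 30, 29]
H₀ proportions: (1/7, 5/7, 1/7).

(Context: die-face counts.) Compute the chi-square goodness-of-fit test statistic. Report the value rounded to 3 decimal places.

test statistic = 54.753

n = 85; E_i = n·p_i = [12.14, 60.71, 12.14]
χ² = (26−12.14)²/12.14 + (30−60.71)²/60.71 + (29−12.14)²/12.14 = 54.7529
df = 2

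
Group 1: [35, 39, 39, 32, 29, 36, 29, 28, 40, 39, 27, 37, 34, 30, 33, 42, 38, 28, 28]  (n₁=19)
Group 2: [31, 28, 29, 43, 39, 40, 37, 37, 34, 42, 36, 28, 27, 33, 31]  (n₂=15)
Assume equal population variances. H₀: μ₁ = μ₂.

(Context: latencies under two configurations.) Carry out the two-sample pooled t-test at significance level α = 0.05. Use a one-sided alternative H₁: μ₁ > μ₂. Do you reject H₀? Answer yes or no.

reject H₀: no

x̄₁=33.842, s₁=4.902, n₁=19
x̄₂=34.333, s₂=5.287, n₂=15
s_p² = [18·4.902² + 14·5.287²]/32 = 25.7456
SE = √(s_p²·(1/19+1/15)) = 1.7525
t = (33.842−34.333)/1.7525 = -0.2803
df = 32
p-value (one-sided, H₁ greater) = 0.60947
At α=0.05: p ≥ α → fail to reject H₀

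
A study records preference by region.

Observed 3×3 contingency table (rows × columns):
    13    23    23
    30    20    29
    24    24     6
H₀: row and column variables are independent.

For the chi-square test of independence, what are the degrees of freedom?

df = (r−1)(c−1) = (3−1)·(3−1) = 4

degrees of freedom = 4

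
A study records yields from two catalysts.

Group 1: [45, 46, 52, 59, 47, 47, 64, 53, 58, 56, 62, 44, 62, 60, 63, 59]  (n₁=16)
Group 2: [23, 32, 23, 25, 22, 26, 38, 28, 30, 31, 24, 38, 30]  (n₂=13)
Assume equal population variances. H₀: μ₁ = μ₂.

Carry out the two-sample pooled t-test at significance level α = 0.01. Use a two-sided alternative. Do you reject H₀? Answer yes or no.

x̄₁=54.812, s₁=7.083, n₁=16
x̄₂=28.462, s₂=5.364, n₂=13
s_p² = [15·7.083² + 12·5.364²]/27 = 40.6544
SE = √(s_p²·(1/16+1/13)) = 2.3808
t = (54.812−28.462)/2.3808 = 11.0682
df = 27
p-value (two-sided) = 0.00000
At α=0.01: p < α → reject H₀

reject H₀: yes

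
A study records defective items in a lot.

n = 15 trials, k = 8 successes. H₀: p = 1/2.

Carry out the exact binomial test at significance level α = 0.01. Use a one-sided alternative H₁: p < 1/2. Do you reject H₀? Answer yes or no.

Exact binomial: n=15, k=8, p₀=1/2=0.5000
P(X≤8) from Σ C(n,i)·p₀^i·(1−p₀)^(n−i)
p-value (one-sided, H₁ less) = 0.69638
At α=0.01: p ≥ α → fail to reject H₀

reject H₀: no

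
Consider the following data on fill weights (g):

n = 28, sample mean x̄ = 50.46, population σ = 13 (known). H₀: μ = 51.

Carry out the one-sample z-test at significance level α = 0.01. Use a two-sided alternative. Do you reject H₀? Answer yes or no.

SE = σ/√n = 13/√28 = 2.4568
z = (x̄−μ₀)/SE = (50.46−51)/2.4568 = -0.2198
p-value (two-sided) = 0.82603
At α=0.01: p ≥ α → fail to reject H₀

reject H₀: no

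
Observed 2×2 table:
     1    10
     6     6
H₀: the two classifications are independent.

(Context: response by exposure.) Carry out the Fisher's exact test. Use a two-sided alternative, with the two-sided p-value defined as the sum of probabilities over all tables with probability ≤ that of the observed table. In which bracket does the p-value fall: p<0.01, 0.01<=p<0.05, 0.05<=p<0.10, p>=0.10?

Margins: r₁=11, r₂=12, c₁=7, c₂=16, n=23
p_obs = C(11,1)·C(12,6)/C(23,7); sum pmf over tables with pmf ≤ p_obs
p-value (two-sided) = 0.06865
→ bracket: 0.05<=p<0.10

p-value bracket: 0.05<=p<0.10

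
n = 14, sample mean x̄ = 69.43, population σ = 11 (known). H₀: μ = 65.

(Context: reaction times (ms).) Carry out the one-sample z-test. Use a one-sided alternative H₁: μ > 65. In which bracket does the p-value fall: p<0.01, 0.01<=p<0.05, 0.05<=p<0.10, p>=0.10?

SE = σ/√n = 11/√14 = 2.9399
z = (x̄−μ₀)/SE = (69.43−65)/2.9399 = 1.5069
p-value (one-sided, H₁ greater) = 0.06592
→ bracket: 0.05<=p<0.10

p-value bracket: 0.05<=p<0.10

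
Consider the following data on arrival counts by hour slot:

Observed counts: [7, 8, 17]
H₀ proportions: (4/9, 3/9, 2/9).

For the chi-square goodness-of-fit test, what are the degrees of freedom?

degrees of freedom = 2

df = k − 1 = 3 − 1 = 2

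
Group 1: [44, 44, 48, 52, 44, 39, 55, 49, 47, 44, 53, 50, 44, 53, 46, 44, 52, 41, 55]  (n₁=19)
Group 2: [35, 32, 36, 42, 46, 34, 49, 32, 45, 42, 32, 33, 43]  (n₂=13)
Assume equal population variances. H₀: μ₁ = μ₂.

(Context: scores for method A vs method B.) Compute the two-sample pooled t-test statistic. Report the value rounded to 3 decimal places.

test statistic = 4.686

x̄₁=47.579, s₁=4.788, n₁=19
x̄₂=38.538, s₂=6.118, n₂=13
s_p² = [18·4.788² + 12·6.118²]/30 = 28.7287
SE = √(s_p²·(1/19+1/13)) = 1.9292
t = (47.579−38.538)/1.9292 = 4.6861
df = 30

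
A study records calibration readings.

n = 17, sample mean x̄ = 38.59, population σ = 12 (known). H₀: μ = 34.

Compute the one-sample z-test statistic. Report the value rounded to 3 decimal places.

test statistic = 1.577

SE = σ/√n = 12/√17 = 2.9104
z = (x̄−μ₀)/SE = (38.59−34)/2.9104 = 1.5771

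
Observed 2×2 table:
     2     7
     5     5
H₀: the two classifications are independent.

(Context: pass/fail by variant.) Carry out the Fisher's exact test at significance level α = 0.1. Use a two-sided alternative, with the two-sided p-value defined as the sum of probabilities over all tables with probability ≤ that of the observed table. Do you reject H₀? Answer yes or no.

Margins: r₁=9, r₂=10, c₁=7, c₂=12, n=19
p_obs = C(9,2)·C(10,5)/C(19,7); sum pmf over tables with pmf ≤ p_obs
p-value (two-sided) = 0.34985
At α=0.1: p ≥ α → fail to reject H₀

reject H₀: no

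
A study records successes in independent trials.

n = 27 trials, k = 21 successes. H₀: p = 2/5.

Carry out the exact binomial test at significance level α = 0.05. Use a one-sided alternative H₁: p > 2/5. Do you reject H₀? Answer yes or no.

reject H₀: yes

Exact binomial: n=27, k=21, p₀=2/5=0.4000
P(X≥21) from Σ C(n,i)·p₀^i·(1−p₀)^(n−i)
p-value (one-sided, H₁ greater) = 0.00007
At α=0.05: p < α → reject H₀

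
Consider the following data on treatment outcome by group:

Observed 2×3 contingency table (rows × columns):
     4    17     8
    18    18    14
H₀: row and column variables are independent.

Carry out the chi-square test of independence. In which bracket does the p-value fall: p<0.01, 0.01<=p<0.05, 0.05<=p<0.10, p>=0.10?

Row totals [29, 50], col totals [22, 35, 22], n=79
χ² = (4−8.08)²/8.08 + (17−12.85)²/12.85 + (8−8.08)²/8.08 + (18−13.92)²/13.92 + (18−22.15)²/22.15 + (14−13.92)²/13.92 = 5.3713
df = 2
p-value (upper-tail) = 0.06818
→ bracket: 0.05<=p<0.10

p-value bracket: 0.05<=p<0.10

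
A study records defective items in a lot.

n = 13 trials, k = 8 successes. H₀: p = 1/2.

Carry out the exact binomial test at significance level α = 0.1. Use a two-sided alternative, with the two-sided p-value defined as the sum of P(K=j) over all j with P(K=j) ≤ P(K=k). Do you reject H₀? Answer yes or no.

reject H₀: no

Exact binomial: n=13, k=8, p₀=1/2=0.5000
P(X=j) = C(n,j)·p₀^j·(1−p₀)^(n−j); p = Σ P(X=j) over j with P(X=j) ≤ P(X=8)
p-value (two-sided) = 0.58105
At α=0.1: p ≥ α → fail to reject H₀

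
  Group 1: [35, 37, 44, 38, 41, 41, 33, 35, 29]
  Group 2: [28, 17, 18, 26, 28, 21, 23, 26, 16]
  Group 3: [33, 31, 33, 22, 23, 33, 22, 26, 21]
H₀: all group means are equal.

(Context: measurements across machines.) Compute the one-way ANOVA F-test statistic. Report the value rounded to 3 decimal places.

test statistic = 20.410

Group means [37.00, 22.56, 27.11], grand mean 28.889
SSB = Σnᵢ(x̄ᵢ−x̄)² = 981.556; SSW = ΣΣ(x−x̄ᵢ)² = 577.111
MSB = 981.556/2 = 490.7778; MSW = 577.111/24 = 24.0463
F = MSB/MSW = 20.4097
df = (2, 24)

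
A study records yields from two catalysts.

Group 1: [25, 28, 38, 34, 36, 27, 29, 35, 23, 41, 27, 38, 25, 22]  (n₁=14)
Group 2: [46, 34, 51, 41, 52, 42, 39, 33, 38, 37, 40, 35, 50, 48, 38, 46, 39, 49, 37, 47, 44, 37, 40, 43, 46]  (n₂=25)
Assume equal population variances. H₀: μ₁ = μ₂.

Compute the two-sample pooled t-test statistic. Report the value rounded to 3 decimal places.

x̄₁=30.571, s₁=6.248, n₁=14
x̄₂=42.080, s₂=5.537, n₂=25
s_p² = [13·6.248² + 24·5.537²]/37 = 33.6019
SE = √(s_p²·(1/14+1/25)) = 1.9350
t = (30.571−42.080)/1.9350 = -5.9476
df = 37

test statistic = -5.948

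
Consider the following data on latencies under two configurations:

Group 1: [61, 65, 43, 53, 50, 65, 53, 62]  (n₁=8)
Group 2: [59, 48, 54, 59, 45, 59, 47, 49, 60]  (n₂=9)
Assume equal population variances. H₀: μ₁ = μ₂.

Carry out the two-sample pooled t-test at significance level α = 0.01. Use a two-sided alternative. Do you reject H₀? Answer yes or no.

reject H₀: no

x̄₁=56.500, s₁=7.964, n₁=8
x̄₂=53.333, s₂=6.103, n₂=9
s_p² = [7·7.964² + 8·6.103²]/15 = 49.4667
SE = √(s_p²·(1/8+1/9)) = 3.4175
t = (56.500−53.333)/3.4175 = 0.9266
df = 15
p-value (two-sided) = 0.36881
At α=0.01: p ≥ α → fail to reject H₀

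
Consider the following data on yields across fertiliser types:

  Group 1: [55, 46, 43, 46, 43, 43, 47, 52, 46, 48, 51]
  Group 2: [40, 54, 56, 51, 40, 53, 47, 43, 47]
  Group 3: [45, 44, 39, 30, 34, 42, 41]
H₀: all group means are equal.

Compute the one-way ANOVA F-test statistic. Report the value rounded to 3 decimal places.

Group means [47.27, 47.89, 39.29], grand mean 45.407
SSB = Σnᵢ(x̄ᵢ−x̄)² = 356.019; SSW = ΣΣ(x−x̄ᵢ)² = 624.499
MSB = 356.019/2 = 178.0096; MSW = 624.499/24 = 26.0208
F = MSB/MSW = 6.8411
df = (2, 24)

test statistic = 6.841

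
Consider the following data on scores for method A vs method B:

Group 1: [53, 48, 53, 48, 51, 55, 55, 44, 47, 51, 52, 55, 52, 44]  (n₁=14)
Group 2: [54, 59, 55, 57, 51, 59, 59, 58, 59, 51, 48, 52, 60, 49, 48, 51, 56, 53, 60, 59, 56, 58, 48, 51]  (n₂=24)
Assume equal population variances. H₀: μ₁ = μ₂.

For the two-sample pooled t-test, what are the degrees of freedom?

degrees of freedom = 36

df = n₁ + n₂ − 2 = 14 + 24 − 2 = 36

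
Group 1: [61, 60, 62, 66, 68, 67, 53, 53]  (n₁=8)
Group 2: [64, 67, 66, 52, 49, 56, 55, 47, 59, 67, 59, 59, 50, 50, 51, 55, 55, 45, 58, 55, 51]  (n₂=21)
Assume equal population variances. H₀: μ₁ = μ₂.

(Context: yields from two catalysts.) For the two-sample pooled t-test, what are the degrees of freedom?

degrees of freedom = 27

df = n₁ + n₂ − 2 = 8 + 21 − 2 = 27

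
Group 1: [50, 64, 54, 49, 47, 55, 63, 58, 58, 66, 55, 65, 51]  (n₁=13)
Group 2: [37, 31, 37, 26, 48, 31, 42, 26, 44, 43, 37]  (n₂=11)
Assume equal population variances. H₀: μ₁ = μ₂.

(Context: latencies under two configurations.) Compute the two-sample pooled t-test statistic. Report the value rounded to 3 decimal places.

test statistic = 7.105

x̄₁=56.538, s₁=6.424, n₁=13
x̄₂=36.545, s₂=7.367, n₂=11
s_p² = [12·6.424² + 10·7.367²]/22 = 47.1799
SE = √(s_p²·(1/13+1/11)) = 2.8139
t = (56.538−36.545)/2.8139 = 7.1050
df = 22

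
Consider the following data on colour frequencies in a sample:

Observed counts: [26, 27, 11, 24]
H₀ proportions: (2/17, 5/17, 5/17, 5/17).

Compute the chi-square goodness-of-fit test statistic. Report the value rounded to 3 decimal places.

test statistic = 32.391

n = 88; E_i = n·p_i = [10.35, 25.88, 25.88, 25.88]
χ² = (26−10.35)²/10.35 + (27−25.88)²/25.88 + (11−25.88)²/25.88 + (24−25.88)²/25.88 = 32.3909
df = 3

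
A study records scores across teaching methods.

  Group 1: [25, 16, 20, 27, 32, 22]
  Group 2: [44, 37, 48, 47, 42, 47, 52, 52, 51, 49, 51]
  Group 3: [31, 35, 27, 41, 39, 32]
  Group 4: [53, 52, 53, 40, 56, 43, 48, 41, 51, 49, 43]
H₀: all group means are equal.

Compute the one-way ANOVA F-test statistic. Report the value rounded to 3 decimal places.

Group means [23.67, 47.27, 34.17, 48.09], grand mean 41.059
SSB = Σnᵢ(x̄ᵢ−x̄)² = 3068.625; SSW = ΣΣ(x−x̄ᵢ)² = 817.258
MSB = 3068.625/3 = 1022.8749; MSW = 817.258/30 = 27.2419
F = MSB/MSW = 37.5478
df = (3, 30)

test statistic = 37.548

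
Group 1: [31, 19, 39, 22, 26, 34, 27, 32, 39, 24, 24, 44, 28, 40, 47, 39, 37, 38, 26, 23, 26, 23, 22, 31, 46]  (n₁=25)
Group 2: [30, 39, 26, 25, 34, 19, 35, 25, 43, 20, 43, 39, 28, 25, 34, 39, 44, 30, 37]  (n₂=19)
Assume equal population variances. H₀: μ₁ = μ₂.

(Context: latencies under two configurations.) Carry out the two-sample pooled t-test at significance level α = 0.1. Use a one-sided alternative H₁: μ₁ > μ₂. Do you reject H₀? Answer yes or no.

x̄₁=31.480, s₁=8.277, n₁=25
x̄₂=32.368, s₂=7.790, n₂=19
s_p² = [24·8.277² + 18·7.790²]/42 = 65.1586
SE = √(s_p²·(1/25+1/19)) = 2.4568
t = (31.480−32.368)/2.4568 = -0.3616
df = 42
p-value (one-sided, H₁ greater) = 0.64028
At α=0.1: p ≥ α → fail to reject H₀

reject H₀: no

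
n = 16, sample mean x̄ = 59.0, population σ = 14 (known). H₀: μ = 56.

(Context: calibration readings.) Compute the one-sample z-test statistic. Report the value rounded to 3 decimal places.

test statistic = 0.857

SE = σ/√n = 14/√16 = 3.5000
z = (x̄−μ₀)/SE = (59.0−56)/3.5000 = 0.8571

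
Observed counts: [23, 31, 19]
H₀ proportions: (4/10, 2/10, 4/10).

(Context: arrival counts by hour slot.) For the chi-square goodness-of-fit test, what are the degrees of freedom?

degrees of freedom = 2

df = k − 1 = 3 − 1 = 2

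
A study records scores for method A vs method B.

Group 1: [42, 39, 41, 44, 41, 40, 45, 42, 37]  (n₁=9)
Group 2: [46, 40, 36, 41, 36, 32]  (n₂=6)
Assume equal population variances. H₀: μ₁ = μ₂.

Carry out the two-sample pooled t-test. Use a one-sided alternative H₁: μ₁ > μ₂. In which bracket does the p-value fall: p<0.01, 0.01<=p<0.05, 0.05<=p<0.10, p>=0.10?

x̄₁=41.222, s₁=2.438, n₁=9
x̄₂=38.500, s₂=4.889, n₂=6
s_p² = [8·2.438² + 5·4.889²]/13 = 12.8504
SE = √(s_p²·(1/9+1/6)) = 1.8893
t = (41.222−38.500)/1.8893 = 1.4408
df = 13
p-value (one-sided, H₁ greater) = 0.08664
→ bracket: 0.05<=p<0.10

p-value bracket: 0.05<=p<0.10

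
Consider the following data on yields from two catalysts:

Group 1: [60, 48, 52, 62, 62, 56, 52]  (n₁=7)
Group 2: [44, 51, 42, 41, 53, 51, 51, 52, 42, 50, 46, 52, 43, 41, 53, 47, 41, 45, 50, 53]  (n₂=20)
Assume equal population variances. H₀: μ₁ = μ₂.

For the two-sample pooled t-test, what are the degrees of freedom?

df = n₁ + n₂ − 2 = 7 + 20 − 2 = 25

degrees of freedom = 25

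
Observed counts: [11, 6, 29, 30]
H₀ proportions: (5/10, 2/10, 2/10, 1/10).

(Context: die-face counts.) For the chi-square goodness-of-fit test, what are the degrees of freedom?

degrees of freedom = 3

df = k − 1 = 4 − 1 = 3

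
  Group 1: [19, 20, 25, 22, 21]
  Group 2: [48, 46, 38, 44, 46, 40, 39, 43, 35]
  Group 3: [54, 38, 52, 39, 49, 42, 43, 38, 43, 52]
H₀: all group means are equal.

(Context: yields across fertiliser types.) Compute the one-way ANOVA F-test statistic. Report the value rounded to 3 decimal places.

Group means [21.40, 42.11, 45.00], grand mean 39.000
SSB = Σnᵢ(x̄ᵢ−x̄)² = 1995.911; SSW = ΣΣ(x−x̄ᵢ)² = 518.089
MSB = 1995.911/2 = 997.9556; MSW = 518.089/21 = 24.6709
F = MSB/MSW = 40.4507
df = (2, 21)

test statistic = 40.451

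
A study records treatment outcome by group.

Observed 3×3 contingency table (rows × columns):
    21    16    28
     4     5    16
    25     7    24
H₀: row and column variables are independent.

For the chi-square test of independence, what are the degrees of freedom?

degrees of freedom = 4

df = (r−1)(c−1) = (3−1)·(3−1) = 4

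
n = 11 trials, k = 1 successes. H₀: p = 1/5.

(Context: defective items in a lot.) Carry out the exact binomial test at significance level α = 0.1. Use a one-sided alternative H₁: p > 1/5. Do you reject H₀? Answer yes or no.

Exact binomial: n=11, k=1, p₀=1/5=0.2000
P(X≥1) from Σ C(n,i)·p₀^i·(1−p₀)^(n−i)
p-value (one-sided, H₁ greater) = 0.91410
At α=0.1: p ≥ α → fail to reject H₀

reject H₀: no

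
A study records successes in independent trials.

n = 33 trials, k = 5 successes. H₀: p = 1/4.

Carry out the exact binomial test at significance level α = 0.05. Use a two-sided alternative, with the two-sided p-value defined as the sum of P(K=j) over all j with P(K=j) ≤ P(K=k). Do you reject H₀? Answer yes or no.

Exact binomial: n=33, k=5, p₀=1/4=0.2500
P(X=j) = C(n,j)·p₀^j·(1−p₀)^(n−j); p = Σ P(X=j) over j with P(X=j) ≤ P(X=5)
p-value (two-sided) = 0.23091
At α=0.05: p ≥ α → fail to reject H₀

reject H₀: no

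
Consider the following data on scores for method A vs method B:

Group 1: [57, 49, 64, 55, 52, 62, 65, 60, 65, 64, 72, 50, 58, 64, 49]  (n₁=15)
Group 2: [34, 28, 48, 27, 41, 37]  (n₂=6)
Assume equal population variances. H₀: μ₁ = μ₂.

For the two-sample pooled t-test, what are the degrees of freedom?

df = n₁ + n₂ − 2 = 15 + 6 − 2 = 19

degrees of freedom = 19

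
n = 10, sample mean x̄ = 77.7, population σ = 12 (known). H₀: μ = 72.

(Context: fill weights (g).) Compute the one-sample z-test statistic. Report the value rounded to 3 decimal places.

test statistic = 1.502

SE = σ/√n = 12/√10 = 3.7947
z = (x̄−μ₀)/SE = (77.7−72)/3.7947 = 1.5021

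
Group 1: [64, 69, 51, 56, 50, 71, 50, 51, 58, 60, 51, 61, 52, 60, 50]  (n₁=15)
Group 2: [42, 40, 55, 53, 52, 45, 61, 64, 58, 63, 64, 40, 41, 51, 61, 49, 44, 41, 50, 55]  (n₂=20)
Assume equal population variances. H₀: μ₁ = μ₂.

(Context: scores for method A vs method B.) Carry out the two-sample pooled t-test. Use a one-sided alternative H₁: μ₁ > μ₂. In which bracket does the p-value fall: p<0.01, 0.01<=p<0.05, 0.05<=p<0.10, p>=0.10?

x̄₁=56.933, s₁=7.096, n₁=15
x̄₂=51.450, s₂=8.513, n₂=20
s_p² = [14·7.096² + 19·8.513²]/33 = 63.0874
SE = √(s_p²·(1/15+1/20)) = 2.7130
t = (56.933−51.450)/2.7130 = 2.0212
df = 33
p-value (one-sided, H₁ greater) = 0.02572
→ bracket: 0.01<=p<0.05

p-value bracket: 0.01<=p<0.05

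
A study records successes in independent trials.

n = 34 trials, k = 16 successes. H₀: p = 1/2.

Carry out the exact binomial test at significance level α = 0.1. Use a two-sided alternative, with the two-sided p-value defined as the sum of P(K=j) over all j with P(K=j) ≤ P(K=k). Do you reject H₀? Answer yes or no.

Exact binomial: n=34, k=16, p₀=1/2=0.5000
P(X=j) = C(n,j)·p₀^j·(1−p₀)^(n−j); p = Σ P(X=j) over j with P(X=j) ≤ P(X=16)
p-value (two-sided) = 0.86417
At α=0.1: p ≥ α → fail to reject H₀

reject H₀: no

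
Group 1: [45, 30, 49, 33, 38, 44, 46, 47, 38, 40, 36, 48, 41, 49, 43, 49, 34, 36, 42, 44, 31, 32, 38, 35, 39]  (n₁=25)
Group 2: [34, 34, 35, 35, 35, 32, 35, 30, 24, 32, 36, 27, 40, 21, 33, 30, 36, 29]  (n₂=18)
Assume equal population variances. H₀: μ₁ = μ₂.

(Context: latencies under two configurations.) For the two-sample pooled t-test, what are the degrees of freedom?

df = n₁ + n₂ − 2 = 25 + 18 − 2 = 41

degrees of freedom = 41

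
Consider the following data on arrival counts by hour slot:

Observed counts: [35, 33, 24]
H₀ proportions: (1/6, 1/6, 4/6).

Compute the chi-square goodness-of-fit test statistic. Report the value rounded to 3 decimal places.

n = 92; E_i = n·p_i = [15.33, 15.33, 61.33]
χ² = (35−15.33)²/15.33 + (33−15.33)²/15.33 + (24−61.33)²/61.33 = 68.3043
df = 2

test statistic = 68.304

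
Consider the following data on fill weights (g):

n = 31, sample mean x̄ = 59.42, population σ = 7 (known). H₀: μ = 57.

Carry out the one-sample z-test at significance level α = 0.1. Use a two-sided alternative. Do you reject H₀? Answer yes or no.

SE = σ/√n = 7/√31 = 1.2572
z = (x̄−μ₀)/SE = (59.42−57)/1.2572 = 1.9249
p-value (two-sided) = 0.05425
At α=0.1: p < α → reject H₀

reject H₀: yes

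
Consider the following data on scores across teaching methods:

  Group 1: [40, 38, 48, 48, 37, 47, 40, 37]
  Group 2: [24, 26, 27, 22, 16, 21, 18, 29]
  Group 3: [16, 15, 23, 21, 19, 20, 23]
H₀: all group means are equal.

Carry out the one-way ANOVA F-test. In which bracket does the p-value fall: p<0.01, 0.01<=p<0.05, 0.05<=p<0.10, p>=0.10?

p-value bracket: p<0.01

Group means [41.88, 22.88, 19.57], grand mean 28.478
SSB = Σnᵢ(x̄ᵢ−x̄)² = 2242.275; SSW = ΣΣ(x−x̄ᵢ)² = 371.464
MSB = 2242.275/2 = 1121.1374; MSW = 371.464/20 = 18.5732
F = MSB/MSW = 60.3631
df = (2, 20)
p-value (upper-tail) = 0.00000
→ bracket: p<0.01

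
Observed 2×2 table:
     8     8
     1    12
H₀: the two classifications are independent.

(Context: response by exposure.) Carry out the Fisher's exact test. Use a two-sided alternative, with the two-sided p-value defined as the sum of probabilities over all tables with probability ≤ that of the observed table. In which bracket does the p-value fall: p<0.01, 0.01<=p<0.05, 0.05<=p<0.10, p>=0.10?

p-value bracket: 0.01<=p<0.05

Margins: r₁=16, r₂=13, c₁=9, c₂=20, n=29
p_obs = C(16,8)·C(13,1)/C(29,9); sum pmf over tables with pmf ≤ p_obs
p-value (two-sided) = 0.01998
→ bracket: 0.01<=p<0.05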